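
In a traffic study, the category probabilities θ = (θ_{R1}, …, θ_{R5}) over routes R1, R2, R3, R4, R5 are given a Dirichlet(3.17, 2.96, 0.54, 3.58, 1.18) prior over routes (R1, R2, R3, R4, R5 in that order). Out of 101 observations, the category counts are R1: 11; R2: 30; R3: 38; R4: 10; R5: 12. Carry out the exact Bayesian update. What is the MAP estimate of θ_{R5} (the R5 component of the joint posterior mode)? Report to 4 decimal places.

The Dirichlet prior is conjugate to the Multinomial likelihood: each posterior αⱼ = prior αⱼ + observed count nⱼ.
Posterior concentration: (14.17, 32.96, 38.54, 13.58, 13.18), total = 112.43.
Joint mode component: (α_{R5}−1)/(Σα−K) = 12.18/107.43 = 0.1134.

0.1134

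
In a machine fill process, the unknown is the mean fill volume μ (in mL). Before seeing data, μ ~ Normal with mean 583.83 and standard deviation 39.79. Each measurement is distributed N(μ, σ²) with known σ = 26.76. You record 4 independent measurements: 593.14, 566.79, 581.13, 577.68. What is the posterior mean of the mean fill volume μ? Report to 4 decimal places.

For Normal data with known variance σ², a Normal(μ₀, σ₀²) prior on μ is conjugate. Posterior precision = 1/σ₀² + n/σ²; posterior mean is the precision-weighted average of μ₀ and x̄.
Σxᵢ = 593.14 + 566.79 + 581.13 + 577.68 = 2318.74, so n·x̄ = 2318.74.
σ₀² = 39.79² = 1583.2441, σ² = 26.76² = 716.0976; σ² + n·σ₀² = 716.0976 + 4·1583.2441 = 7049.074.
Posterior mean = (μ₀/σ₀² + n·x̄/σ²)/(1/σ₀² + n/σ²) = (σ²·μ₀ + σ₀²·n·x̄)/(σ² + n·σ₀²) = (716.0976·583.83 + 1583.2441·2318.74)/7049.074 = 4089210.686242/7049.074 = 580.1061.

580.1061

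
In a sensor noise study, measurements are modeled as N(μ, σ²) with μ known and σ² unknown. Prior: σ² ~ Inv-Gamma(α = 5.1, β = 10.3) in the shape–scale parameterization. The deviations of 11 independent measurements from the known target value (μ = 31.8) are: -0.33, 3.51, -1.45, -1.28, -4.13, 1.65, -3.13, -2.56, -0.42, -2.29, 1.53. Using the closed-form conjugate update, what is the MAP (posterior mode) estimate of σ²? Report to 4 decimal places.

With known mean μ and an Inverse-Gamma(α, β) prior on σ², the Normal likelihood is conjugate: posterior is Inv-Gamma(α + n/2, β + Σ(xᵢ−μ)²/2).
Σ(xᵢ−μ)² = (-0.33)² + (3.51)² + (-1.45)² + (-1.28)² + (-4.13)² + (1.65)² + (-3.13)² + (-2.56)² + (-0.42)² + (-2.29)² + (1.53)² = 60.0612.
Posterior: Inv-Gamma(5.1 + 11/2, 10.3 + 60.0612/2) = Inv-Gamma(10.60, 40.33060).
Mode = β/(α+1) = 40.33060/11.60 = 3.4768.

3.4768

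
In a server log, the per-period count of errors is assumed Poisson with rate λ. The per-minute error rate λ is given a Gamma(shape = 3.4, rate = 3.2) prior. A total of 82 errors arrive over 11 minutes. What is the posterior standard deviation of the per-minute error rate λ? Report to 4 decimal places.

0.6508

With a Gamma(shape α, rate β) prior, the Poisson likelihood is conjugate: the posterior is Gamma(α + ΣXᵢ, β + n).
Posterior: Gamma(α+S, β+n) = Gamma(3.4+82, 3.2+11) = Gamma(85.4, 14.2).
SD = √α/β = √85.4/14.2 = 0.6508.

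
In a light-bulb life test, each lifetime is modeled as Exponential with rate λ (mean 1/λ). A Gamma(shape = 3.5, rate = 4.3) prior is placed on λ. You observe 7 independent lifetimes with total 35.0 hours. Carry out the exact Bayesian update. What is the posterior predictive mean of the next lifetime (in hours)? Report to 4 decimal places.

With a Gamma(shape α, rate β) prior on the exponential rate λ, the posterior after n observations with total T = Σxᵢ is Gamma(α+n, β+T).
Posterior: Gamma(3.5+7, 4.3+35.0) = Gamma(10.5, 39.3).
The predictive distribution for the next observation is Lomax; its mean is β/(α−1) = 39.3/9.5 = 4.1368.

4.1368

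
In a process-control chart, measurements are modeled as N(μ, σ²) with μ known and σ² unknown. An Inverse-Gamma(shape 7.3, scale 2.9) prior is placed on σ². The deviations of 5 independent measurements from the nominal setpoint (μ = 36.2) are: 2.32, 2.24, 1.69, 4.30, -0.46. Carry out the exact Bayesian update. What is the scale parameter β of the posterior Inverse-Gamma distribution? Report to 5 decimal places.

With known mean μ and an Inverse-Gamma(α, β) prior on σ², the Normal likelihood is conjugate: posterior is Inv-Gamma(α + n/2, β + Σ(xᵢ−μ)²/2).
Σ(xᵢ−μ)² = (2.32)² + (2.24)² + (1.69)² + (4.30)² + (-0.46)² = 31.9577.
Posterior: Inv-Gamma(7.3 + 5/2, 2.9 + 31.9577/2) = Inv-Gamma(9.80, 18.87885).
Posterior β = 18.87885.

18.87885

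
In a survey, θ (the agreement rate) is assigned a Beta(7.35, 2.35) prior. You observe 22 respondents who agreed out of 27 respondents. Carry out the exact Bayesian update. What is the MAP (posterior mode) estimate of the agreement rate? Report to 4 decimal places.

The Beta prior is conjugate to a Binomial/Bernoulli likelihood; the update adds successes to α and failures to β.
Posterior: Beta(α+k, β+n−k) = Beta(7.35+22, 2.35+5) = Beta(29.35, 7.35).
Mode of Beta(a,b) for a,b>1 is (a−1)/(a+b−2) = 28.35/34.70 = 0.8170.

0.8170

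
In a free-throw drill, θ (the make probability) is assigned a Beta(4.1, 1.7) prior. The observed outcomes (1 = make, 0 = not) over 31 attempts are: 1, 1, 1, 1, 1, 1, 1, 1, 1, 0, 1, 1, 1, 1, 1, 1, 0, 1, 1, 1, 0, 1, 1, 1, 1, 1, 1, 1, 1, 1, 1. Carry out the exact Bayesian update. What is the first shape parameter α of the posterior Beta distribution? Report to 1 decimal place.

32.1

The Beta prior is conjugate to a Binomial/Bernoulli likelihood; the update adds successes to α and failures to β.
Posterior: Beta(α+k, β+n−k) = Beta(4.1+28, 1.7+3) = Beta(32.1, 4.7).
Posterior α = 32.1.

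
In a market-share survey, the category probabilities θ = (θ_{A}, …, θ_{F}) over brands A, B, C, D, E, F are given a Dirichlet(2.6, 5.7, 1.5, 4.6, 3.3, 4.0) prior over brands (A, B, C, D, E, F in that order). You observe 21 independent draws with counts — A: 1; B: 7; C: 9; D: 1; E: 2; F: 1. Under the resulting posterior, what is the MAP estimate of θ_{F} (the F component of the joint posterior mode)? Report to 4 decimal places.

The Dirichlet prior is conjugate to the Multinomial likelihood: each posterior αⱼ = prior αⱼ + observed count nⱼ.
Posterior concentration: (3.6, 12.7, 10.5, 5.6, 5.3, 5.0), total = 42.7.
Joint mode component: (α_{F}−1)/(Σα−K) = 4.0/36.7 = 0.1090.

0.1090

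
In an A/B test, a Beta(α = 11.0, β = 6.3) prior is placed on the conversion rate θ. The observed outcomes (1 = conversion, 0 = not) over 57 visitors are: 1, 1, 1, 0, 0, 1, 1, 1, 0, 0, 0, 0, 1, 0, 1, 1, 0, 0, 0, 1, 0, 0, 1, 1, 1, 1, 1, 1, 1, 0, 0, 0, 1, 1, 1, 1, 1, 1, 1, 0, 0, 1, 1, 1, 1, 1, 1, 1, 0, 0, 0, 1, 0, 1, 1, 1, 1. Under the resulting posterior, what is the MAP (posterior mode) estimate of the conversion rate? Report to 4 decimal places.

0.6362

The Beta prior is conjugate to a Binomial/Bernoulli likelihood; the update adds successes to α and failures to β.
Posterior: Beta(α+k, β+n−k) = Beta(11.0+36, 6.3+21) = Beta(47.0, 27.3).
Mode of Beta(a,b) for a,b>1 is (a−1)/(a+b−2) = 46.0/72.3 = 0.6362.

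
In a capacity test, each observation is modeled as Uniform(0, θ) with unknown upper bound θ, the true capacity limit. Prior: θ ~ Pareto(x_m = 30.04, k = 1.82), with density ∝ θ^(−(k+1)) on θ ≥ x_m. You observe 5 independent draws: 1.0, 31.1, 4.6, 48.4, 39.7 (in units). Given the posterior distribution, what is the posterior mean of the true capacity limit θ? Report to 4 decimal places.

56.7162

A Pareto(scale x_m, shape k) prior on the upper bound θ of Uniform(0, θ) is conjugate: posterior is Pareto(max(x_m, max xᵢ), k + n).
Sample maximum = 48.4; prior scale x_m = 30.04 → posterior scale = max = 48.40.
Posterior shape = 1.82 + 5 = 6.82.
E[θ|data] = k·x_m/(k−1) = 6.82·48.40/5.82 = 56.7162.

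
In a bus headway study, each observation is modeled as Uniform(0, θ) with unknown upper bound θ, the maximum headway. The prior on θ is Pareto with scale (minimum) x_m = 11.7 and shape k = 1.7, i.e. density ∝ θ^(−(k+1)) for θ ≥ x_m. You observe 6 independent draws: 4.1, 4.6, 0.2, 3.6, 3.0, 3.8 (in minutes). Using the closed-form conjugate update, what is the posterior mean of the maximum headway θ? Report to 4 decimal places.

13.4463

A Pareto(scale x_m, shape k) prior on the upper bound θ of Uniform(0, θ) is conjugate: posterior is Pareto(max(x_m, max xᵢ), k + n).
Sample maximum = 4.6; prior scale x_m = 11.7 → posterior scale = max = 11.7.
Posterior shape = 1.7 + 6 = 7.7.
E[θ|data] = k·x_m/(k−1) = 7.7·11.7/6.7 = 13.4463.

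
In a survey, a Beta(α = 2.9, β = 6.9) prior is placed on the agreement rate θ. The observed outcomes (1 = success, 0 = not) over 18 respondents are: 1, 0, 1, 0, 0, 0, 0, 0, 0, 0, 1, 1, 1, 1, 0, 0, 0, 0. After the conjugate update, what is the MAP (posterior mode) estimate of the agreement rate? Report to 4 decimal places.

The Beta prior is conjugate to a Binomial/Bernoulli likelihood; the update adds successes to α and failures to β.
Posterior: Beta(α+k, β+n−k) = Beta(2.9+6, 6.9+12) = Beta(8.9, 18.9).
Mode of Beta(a,b) for a,b>1 is (a−1)/(a+b−2) = 7.9/25.8 = 0.3062.

0.3062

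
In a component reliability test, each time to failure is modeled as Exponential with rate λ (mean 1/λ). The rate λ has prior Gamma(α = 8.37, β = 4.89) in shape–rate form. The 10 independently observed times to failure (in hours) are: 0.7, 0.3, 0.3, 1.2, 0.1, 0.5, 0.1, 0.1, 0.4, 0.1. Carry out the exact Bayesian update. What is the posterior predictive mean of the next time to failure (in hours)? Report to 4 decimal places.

With a Gamma(shape α, rate β) prior on the exponential rate λ, the posterior after n observations with total T = Σxᵢ is Gamma(α+n, β+T).
Sum of observations T = 3.8 hours; n = 10.
Posterior: Gamma(8.37+10, 4.89+3.8) = Gamma(18.37, 8.69).
The predictive distribution for the next observation is Lomax; its mean is β/(α−1) = 8.69/17.37 = 0.5003.

0.5003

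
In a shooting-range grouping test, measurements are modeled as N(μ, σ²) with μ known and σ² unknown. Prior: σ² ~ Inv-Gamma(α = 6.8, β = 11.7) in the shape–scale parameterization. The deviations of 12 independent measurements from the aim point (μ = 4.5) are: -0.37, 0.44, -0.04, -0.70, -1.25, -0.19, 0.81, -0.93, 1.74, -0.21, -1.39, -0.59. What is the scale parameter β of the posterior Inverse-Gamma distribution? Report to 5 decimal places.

16.34680

With known mean μ and an Inverse-Gamma(α, β) prior on σ², the Normal likelihood is conjugate: posterior is Inv-Gamma(α + n/2, β + Σ(xᵢ−μ)²/2).
Σ(xᵢ−μ)² = (-0.37)² + (0.44)² + (-0.04)² + (-0.70)² + (-1.25)² + (-0.19)² + (0.81)² + (-0.93)² + (1.74)² + (-0.21)² + (-1.39)² + (-0.59)² = 9.2936.
Posterior: Inv-Gamma(6.8 + 12/2, 11.7 + 9.2936/2) = Inv-Gamma(12.80, 16.34680).
Posterior β = 16.34680.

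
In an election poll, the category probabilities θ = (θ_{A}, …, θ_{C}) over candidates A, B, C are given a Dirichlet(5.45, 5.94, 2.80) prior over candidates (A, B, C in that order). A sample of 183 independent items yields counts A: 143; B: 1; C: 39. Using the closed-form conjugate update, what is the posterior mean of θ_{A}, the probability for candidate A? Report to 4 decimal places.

The Dirichlet prior is conjugate to the Multinomial likelihood: each posterior αⱼ = prior αⱼ + observed count nⱼ.
Posterior concentration: (148.45, 6.94, 41.80), total = 197.19.
E[θ_{A}|data] = α_{A}/Σα = 148.45/197.19 = 0.7528.

0.7528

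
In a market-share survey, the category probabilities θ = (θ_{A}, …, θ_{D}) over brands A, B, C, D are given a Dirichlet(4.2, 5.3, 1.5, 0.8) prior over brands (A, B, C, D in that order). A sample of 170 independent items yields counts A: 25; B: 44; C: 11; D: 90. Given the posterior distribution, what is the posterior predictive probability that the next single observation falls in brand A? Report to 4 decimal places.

The Dirichlet prior is conjugate to the Multinomial likelihood: each posterior αⱼ = prior αⱼ + observed count nⱼ.
Posterior concentration: (29.2, 49.3, 12.5, 90.8), total = 181.8.
P(next = A | data) = α_{A}/Σα = 0.1606.

0.1606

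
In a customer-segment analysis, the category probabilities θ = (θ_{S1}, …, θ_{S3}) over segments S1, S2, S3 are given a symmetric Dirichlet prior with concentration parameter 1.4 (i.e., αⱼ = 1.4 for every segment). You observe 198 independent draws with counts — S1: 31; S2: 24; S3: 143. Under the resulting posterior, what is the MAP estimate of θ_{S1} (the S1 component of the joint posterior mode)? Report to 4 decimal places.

The Dirichlet prior is conjugate to the Multinomial likelihood: each posterior αⱼ = prior αⱼ + observed count nⱼ.
Posterior concentration: (32.4, 25.4, 144.4), total = 202.2.
Joint mode component: (α_{S1}−1)/(Σα−K) = 31.4/199.2 = 0.1576.

0.1576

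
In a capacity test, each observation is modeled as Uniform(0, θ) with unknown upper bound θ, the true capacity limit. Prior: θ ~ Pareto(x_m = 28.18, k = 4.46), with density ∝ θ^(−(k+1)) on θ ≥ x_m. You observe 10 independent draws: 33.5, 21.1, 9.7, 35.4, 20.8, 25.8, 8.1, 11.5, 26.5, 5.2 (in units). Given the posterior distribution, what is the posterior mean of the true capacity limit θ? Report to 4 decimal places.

38.0300

A Pareto(scale x_m, shape k) prior on the upper bound θ of Uniform(0, θ) is conjugate: posterior is Pareto(max(x_m, max xᵢ), k + n).
Sample maximum = 35.4; prior scale x_m = 28.18 → posterior scale = max = 35.40.
Posterior shape = 4.46 + 10 = 14.46.
E[θ|data] = k·x_m/(k−1) = 14.46·35.40/13.46 = 38.0300.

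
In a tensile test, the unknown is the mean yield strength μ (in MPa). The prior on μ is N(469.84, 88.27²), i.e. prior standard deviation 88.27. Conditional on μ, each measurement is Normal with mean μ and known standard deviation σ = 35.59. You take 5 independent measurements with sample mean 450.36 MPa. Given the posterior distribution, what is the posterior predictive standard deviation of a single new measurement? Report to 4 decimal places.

For Normal data with known variance σ², a Normal(μ₀, σ₀²) prior on μ is conjugate. Posterior precision = 1/σ₀² + n/σ²; posterior mean is the precision-weighted average of μ₀ and x̄.
σ₀² = 88.27² = 7791.5929, σ² = 35.59² = 1266.6481; σ² + n·σ₀² = 1266.6481 + 5·7791.5929 = 40224.6126.
Posterior precision = 1/σ₀² + n/σ² = 1/7791.5929 + 5/1266.6481 = (σ² + n·σ₀²)/(σ₀²σ²) = 40224.6126/(7791.5929·1266.6481); posterior variance σₙ² = σ₀²σ²/(σ² + n·σ₀²) = 7791.5929·1266.6481/40224.6126 = 245.352427.
Predictive variance for one new observation = σₙ² + σ² = 7791.5929·1266.6481/40224.6126 + 1266.6481 = σ²·(σ₀² + 40224.6126)/40224.6126 = 1266.6481·48016.2055/40224.6126 = 1512.000527; SD = √(1266.6481·48016.2055/40224.6126) = 38.8845.

38.8845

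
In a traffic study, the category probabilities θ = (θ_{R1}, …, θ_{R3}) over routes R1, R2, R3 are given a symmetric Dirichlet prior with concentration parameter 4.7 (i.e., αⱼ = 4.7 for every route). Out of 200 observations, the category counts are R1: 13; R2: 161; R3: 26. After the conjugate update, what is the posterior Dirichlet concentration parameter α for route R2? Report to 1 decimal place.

165.7

The Dirichlet prior is conjugate to the Multinomial likelihood: each posterior αⱼ = prior αⱼ + observed count nⱼ.
Posterior concentration: (17.7, 165.7, 30.7), total = 214.1.
α_{R2} = 4.7 + 161 = 165.7.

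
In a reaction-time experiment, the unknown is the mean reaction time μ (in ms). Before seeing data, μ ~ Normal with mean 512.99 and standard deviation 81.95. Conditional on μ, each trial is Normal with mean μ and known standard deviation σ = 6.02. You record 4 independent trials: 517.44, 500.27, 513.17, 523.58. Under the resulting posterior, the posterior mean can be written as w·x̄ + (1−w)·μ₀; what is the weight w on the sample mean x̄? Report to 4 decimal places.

For Normal data with known variance σ², a Normal(μ₀, σ₀²) prior on μ is conjugate. Posterior precision = 1/σ₀² + n/σ²; posterior mean is the precision-weighted average of μ₀ and x̄.
σ₀² = 81.95² = 6715.8025, σ² = 6.02² = 36.2404. Prior precision 1/σ₀² = 1/6715.8025; data precision n/σ² = 4/36.2404.
w = (n/σ²)/(1/σ₀² + n/σ²) = n·σ₀²/(σ² + n·σ₀²) = 4·6715.8025/(36.2404 + 4·6715.8025) = 26863.21/26899.4504 = 0.9987.

0.9987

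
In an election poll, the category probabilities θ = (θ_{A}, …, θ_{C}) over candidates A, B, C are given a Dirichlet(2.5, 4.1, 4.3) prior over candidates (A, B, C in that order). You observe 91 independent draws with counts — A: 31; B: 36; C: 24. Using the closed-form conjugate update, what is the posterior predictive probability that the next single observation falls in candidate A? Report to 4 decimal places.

0.3288

The Dirichlet prior is conjugate to the Multinomial likelihood: each posterior αⱼ = prior αⱼ + observed count nⱼ.
Posterior concentration: (33.5, 40.1, 28.3), total = 101.9.
P(next = A | data) = α_{A}/Σα = 0.3288.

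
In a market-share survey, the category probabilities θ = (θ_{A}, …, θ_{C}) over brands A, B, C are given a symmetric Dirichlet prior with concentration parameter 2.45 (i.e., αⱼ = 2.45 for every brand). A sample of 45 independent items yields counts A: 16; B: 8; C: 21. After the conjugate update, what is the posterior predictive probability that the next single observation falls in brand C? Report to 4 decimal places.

0.4479

The Dirichlet prior is conjugate to the Multinomial likelihood: each posterior αⱼ = prior αⱼ + observed count nⱼ.
Posterior concentration: (18.45, 10.45, 23.45), total = 52.35.
P(next = C | data) = α_{C}/Σα = 0.4479.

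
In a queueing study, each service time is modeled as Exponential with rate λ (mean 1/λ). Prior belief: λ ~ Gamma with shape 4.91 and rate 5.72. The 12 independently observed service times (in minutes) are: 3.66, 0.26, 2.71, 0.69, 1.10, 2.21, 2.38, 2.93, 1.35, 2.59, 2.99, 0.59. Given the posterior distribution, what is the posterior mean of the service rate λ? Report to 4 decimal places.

With a Gamma(shape α, rate β) prior on the exponential rate λ, the posterior after n observations with total T = Σxᵢ is Gamma(α+n, β+T).
Sum of observations T = 23.46 minutes; n = 12.
Posterior: Gamma(4.91+12, 5.72+23.46) = Gamma(16.91, 29.18).
Posterior mean of λ = α/β = 16.91/29.18 = 0.5795.

0.5795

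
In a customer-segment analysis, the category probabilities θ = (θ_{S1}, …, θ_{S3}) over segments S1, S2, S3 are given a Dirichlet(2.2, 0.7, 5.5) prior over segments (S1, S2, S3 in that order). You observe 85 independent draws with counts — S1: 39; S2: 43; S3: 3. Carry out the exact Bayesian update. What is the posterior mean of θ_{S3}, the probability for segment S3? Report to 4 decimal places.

0.0910

The Dirichlet prior is conjugate to the Multinomial likelihood: each posterior αⱼ = prior αⱼ + observed count nⱼ.
Posterior concentration: (41.2, 43.7, 8.5), total = 93.4.
E[θ_{S3}|data] = α_{S3}/Σα = 8.5/93.4 = 0.0910.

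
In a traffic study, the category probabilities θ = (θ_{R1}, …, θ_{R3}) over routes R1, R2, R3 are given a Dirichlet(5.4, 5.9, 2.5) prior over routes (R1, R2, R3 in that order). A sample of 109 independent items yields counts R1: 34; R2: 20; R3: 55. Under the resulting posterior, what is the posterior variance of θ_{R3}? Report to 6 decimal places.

0.002011

The Dirichlet prior is conjugate to the Multinomial likelihood: each posterior αⱼ = prior αⱼ + observed count nⱼ.
Posterior concentration: (39.4, 25.9, 57.5), total = 122.8.
Var[θ_j] = α_j(Σα−α_j)/((Σα)²(Σα+1)) = 57.5·65.3/(122.8²·123.8) = 0.002011.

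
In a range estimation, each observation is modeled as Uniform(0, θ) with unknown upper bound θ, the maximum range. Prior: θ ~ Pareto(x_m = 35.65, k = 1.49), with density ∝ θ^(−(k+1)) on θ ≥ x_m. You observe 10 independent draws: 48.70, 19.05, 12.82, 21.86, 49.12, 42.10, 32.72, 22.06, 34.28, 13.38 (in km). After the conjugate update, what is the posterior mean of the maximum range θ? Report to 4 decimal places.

53.8026

A Pareto(scale x_m, shape k) prior on the upper bound θ of Uniform(0, θ) is conjugate: posterior is Pareto(max(x_m, max xᵢ), k + n).
Sample maximum = 49.12; prior scale x_m = 35.65 → posterior scale = max = 49.12.
Posterior shape = 1.49 + 10 = 11.49.
E[θ|data] = k·x_m/(k−1) = 11.49·49.12/10.49 = 53.8026.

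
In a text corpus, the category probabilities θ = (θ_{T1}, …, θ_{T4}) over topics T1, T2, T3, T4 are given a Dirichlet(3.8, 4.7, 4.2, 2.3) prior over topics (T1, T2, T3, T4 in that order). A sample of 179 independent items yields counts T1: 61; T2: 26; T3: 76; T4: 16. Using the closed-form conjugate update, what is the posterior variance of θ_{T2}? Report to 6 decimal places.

The Dirichlet prior is conjugate to the Multinomial likelihood: each posterior αⱼ = prior αⱼ + observed count nⱼ.
Posterior concentration: (64.8, 30.7, 80.2, 18.3), total = 194.0.
Var[θ_j] = α_j(Σα−α_j)/((Σα)²(Σα+1)) = 30.7·163.3/(194.0²·195.0) = 0.000683.

0.000683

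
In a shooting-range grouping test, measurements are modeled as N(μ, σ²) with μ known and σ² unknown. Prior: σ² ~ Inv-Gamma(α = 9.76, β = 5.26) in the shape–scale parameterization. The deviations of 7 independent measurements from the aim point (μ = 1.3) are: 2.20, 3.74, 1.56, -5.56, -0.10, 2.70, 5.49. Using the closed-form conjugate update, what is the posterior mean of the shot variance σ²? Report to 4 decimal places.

With known mean μ and an Inverse-Gamma(α, β) prior on σ², the Normal likelihood is conjugate: posterior is Inv-Gamma(α + n/2, β + Σ(xᵢ−μ)²/2).
Σ(xᵢ−μ)² = (2.20)² + (3.74)² + (1.56)² + (-5.56)² + (-0.10)² + (2.70)² + (5.49)² = 89.6149.
Posterior: Inv-Gamma(9.76 + 7/2, 5.26 + 89.6149/2) = Inv-Gamma(13.26, 50.06745).
E[σ²|data] = β/(α−1) = 50.06745/12.26 = 4.0838.

4.0838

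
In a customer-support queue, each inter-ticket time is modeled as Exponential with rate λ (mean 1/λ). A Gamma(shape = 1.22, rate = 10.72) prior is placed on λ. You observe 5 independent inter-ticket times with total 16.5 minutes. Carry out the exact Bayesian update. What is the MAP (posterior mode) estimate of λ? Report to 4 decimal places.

With a Gamma(shape α, rate β) prior on the exponential rate λ, the posterior after n observations with total T = Σxᵢ is Gamma(α+n, β+T).
Posterior: Gamma(1.22+5, 10.72+16.5) = Gamma(6.22, 27.22).
Mode = (α−1)/β = 0.1918.

0.1918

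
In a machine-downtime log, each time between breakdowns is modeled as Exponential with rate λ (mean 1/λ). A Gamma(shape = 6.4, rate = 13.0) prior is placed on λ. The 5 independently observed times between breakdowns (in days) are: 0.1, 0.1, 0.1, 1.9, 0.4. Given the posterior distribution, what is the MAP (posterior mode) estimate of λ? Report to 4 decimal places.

With a Gamma(shape α, rate β) prior on the exponential rate λ, the posterior after n observations with total T = Σxᵢ is Gamma(α+n, β+T).
Sum of observations T = 2.6 days; n = 5.
Posterior: Gamma(6.4+5, 13.0+2.6) = Gamma(11.4, 15.6).
Mode = (α−1)/β = 0.6667.

0.6667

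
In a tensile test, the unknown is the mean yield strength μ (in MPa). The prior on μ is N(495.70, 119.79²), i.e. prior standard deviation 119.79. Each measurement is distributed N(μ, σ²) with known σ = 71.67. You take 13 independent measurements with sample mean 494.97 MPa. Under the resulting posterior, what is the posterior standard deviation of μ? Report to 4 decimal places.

For Normal data with known variance σ², a Normal(μ₀, σ₀²) prior on μ is conjugate. Posterior precision = 1/σ₀² + n/σ²; posterior mean is the precision-weighted average of μ₀ and x̄.
σ₀² = 119.79² = 14349.6441, σ² = 71.67² = 5136.5889; σ² + n·σ₀² = 5136.5889 + 13·14349.6441 = 191681.9622.
Posterior precision = 1/σ₀² + n/σ² = 1/14349.6441 + 13/5136.5889 = (σ² + n·σ₀²)/(σ₀²σ²) = 191681.9622/(14349.6441·5136.5889); posterior variance σₙ² = σ₀²σ²/(σ² + n·σ₀²) = 14349.6441·5136.5889/191681.9622 = 384.533953.
Posterior SD = √σₙ² = √(14349.6441·5136.5889/191681.9622) = 19.6095.

19.6095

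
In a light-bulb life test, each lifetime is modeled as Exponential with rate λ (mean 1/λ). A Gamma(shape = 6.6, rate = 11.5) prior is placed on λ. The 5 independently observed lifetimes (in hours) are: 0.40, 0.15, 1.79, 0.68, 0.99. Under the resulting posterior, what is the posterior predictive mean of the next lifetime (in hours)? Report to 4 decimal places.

1.4632

With a Gamma(shape α, rate β) prior on the exponential rate λ, the posterior after n observations with total T = Σxᵢ is Gamma(α+n, β+T).
Sum of observations T = 4.01 hours; n = 5.
Posterior: Gamma(6.6+5, 11.5+4.01) = Gamma(11.6, 15.51).
The predictive distribution for the next observation is Lomax; its mean is β/(α−1) = 15.51/10.6 = 1.4632.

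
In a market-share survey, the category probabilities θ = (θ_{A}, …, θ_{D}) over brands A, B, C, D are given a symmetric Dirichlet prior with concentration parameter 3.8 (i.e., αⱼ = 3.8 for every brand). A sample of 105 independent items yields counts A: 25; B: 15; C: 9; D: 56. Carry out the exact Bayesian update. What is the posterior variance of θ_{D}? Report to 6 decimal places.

0.002063

The Dirichlet prior is conjugate to the Multinomial likelihood: each posterior αⱼ = prior αⱼ + observed count nⱼ.
Posterior concentration: (28.8, 18.8, 12.8, 59.8), total = 120.2.
Var[θ_j] = α_j(Σα−α_j)/((Σα)²(Σα+1)) = 59.8·60.4/(120.2²·121.2) = 0.002063.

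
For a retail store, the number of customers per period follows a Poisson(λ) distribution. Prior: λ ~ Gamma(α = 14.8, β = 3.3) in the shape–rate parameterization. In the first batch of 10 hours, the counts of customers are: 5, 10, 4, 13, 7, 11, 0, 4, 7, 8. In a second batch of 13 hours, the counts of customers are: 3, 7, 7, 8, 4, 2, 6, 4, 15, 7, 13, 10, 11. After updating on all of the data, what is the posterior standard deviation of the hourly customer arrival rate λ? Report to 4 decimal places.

0.5113

With a Gamma(shape α, rate β) prior, the Poisson likelihood is conjugate: the posterior is Gamma(α + ΣXᵢ, β + n).
Batch 1: sum of counts S = 69 over n = 10 hours.
After batch 1: Gamma(α+S, β+n) = Gamma(14.8+69, 3.3+10) = Gamma(83.8, 13.3).
Batch 2: sum of counts S = 97 over n = 13 hours.
After batch 2: Gamma(α+S, β+n) = Gamma(83.8+97, 13.3+13) = Gamma(180.8, 26.3).
SD = √α/β = √180.8/26.3 = 0.5113.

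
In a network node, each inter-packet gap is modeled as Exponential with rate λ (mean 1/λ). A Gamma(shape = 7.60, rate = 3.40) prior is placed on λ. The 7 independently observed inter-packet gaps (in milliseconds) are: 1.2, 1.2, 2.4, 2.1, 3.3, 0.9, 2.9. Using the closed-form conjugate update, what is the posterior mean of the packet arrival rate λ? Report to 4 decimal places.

0.8391

With a Gamma(shape α, rate β) prior on the exponential rate λ, the posterior after n observations with total T = Σxᵢ is Gamma(α+n, β+T).
Sum of observations T = 14.0 milliseconds; n = 7.
Posterior: Gamma(7.60+7, 3.40+14.0) = Gamma(14.60, 17.40).
Posterior mean of λ = α/β = 14.60/17.40 = 0.8391.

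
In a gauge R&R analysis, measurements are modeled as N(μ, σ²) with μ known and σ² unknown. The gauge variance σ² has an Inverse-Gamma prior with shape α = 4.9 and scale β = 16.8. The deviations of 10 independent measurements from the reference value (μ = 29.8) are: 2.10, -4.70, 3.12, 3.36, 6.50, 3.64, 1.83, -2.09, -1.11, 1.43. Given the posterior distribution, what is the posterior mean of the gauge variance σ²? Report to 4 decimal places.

8.2931

With known mean μ and an Inverse-Gamma(α, β) prior on σ², the Normal likelihood is conjugate: posterior is Inv-Gamma(α + n/2, β + Σ(xᵢ−μ)²/2).
Σ(xᵢ−μ)² = (2.10)² + (-4.70)² + (3.12)² + (3.36)² + (6.50)² + (3.64)² + (1.83)² + (-2.09)² + (-1.11)² + (1.43)² = 114.0176.
Posterior: Inv-Gamma(4.9 + 10/2, 16.8 + 114.0176/2) = Inv-Gamma(9.90, 73.80880).
E[σ²|data] = β/(α−1) = 73.80880/8.90 = 8.2931.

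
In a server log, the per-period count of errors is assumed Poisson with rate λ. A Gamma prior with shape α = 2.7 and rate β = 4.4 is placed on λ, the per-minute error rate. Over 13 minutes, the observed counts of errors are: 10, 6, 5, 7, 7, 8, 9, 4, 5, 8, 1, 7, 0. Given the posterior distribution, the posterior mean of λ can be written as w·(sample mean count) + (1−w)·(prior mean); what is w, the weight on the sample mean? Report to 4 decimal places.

0.7471

With a Gamma(shape α, rate β) prior, the Poisson likelihood is conjugate: the posterior is Gamma(α + ΣXᵢ, β + n).
Posterior mean = (α₀+S)/(β₀+n) = [n/(β₀+n)]·(S/n) + [β₀/(β₀+n)]·(α₀/β₀), so only n and β₀ enter the weight.
Weight on data w = n/(β₀+n) = 13/(4.4+13) = 13/17.4 = 0.7471.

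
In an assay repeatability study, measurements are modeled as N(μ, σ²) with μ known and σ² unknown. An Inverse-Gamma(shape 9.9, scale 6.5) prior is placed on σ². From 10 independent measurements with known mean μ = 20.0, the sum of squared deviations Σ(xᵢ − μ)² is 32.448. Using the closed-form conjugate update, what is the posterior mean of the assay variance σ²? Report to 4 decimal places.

With known mean μ and an Inverse-Gamma(α, β) prior on σ², the Normal likelihood is conjugate: posterior is Inv-Gamma(α + n/2, β + Σ(xᵢ−μ)²/2).
Posterior: Inv-Gamma(9.9 + 10/2, 6.5 + 32.448/2) = Inv-Gamma(14.90, 22.7240).
E[σ²|data] = β/(α−1) = 22.7240/13.90 = 1.6348.

1.6348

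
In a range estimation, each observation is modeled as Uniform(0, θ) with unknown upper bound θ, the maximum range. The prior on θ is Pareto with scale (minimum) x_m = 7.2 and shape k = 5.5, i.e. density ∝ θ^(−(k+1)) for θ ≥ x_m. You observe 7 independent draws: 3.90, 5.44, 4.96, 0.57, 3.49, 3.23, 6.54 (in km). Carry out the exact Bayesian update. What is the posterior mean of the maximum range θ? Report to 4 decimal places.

A Pareto(scale x_m, shape k) prior on the upper bound θ of Uniform(0, θ) is conjugate: posterior is Pareto(max(x_m, max xᵢ), k + n).
Sample maximum = 6.54; prior scale x_m = 7.2 → posterior scale = max = 7.20.
Posterior shape = 5.5 + 7 = 12.5.
E[θ|data] = k·x_m/(k−1) = 12.5·7.20/11.5 = 7.8261.

7.8261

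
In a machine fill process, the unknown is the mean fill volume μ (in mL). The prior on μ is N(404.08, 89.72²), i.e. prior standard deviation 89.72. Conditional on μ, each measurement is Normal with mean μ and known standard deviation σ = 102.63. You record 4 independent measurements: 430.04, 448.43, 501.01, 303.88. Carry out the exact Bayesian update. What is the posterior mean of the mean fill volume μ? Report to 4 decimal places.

For Normal data with known variance σ², a Normal(μ₀, σ₀²) prior on μ is conjugate. Posterior precision = 1/σ₀² + n/σ²; posterior mean is the precision-weighted average of μ₀ and x̄.
Σxᵢ = 430.04 + 448.43 + 501.01 + 303.88 = 1683.36, so n·x̄ = 1683.36.
σ₀² = 89.72² = 8049.6784, σ² = 102.63² = 10532.9169; σ² + n·σ₀² = 10532.9169 + 4·8049.6784 = 42731.6305.
Posterior mean = (μ₀/σ₀² + n·x̄/σ²)/(1/σ₀² + n/σ²) = (σ²·μ₀ + σ₀²·n·x̄)/(σ² + n·σ₀²) = (10532.9169·404.08 + 8049.6784·1683.36)/42731.6305 = 17806647.692376/42731.6305 = 416.7088.

416.7088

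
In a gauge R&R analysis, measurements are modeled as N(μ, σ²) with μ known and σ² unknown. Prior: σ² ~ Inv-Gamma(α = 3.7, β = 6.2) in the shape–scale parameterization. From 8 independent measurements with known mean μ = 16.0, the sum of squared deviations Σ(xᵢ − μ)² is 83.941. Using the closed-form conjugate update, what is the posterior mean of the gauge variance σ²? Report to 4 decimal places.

With known mean μ and an Inverse-Gamma(α, β) prior on σ², the Normal likelihood is conjugate: posterior is Inv-Gamma(α + n/2, β + Σ(xᵢ−μ)²/2).
Posterior: Inv-Gamma(3.7 + 8/2, 6.2 + 83.941/2) = Inv-Gamma(7.70, 48.1705).
E[σ²|data] = β/(α−1) = 48.1705/6.70 = 7.1896.

7.1896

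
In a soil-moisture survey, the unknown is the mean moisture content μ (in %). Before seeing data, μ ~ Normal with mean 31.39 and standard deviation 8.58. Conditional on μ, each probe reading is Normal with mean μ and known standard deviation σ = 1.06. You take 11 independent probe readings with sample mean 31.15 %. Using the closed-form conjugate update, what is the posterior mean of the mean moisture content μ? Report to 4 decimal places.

For Normal data with known variance σ², a Normal(μ₀, σ₀²) prior on μ is conjugate. Posterior precision = 1/σ₀² + n/σ²; posterior mean is the precision-weighted average of μ₀ and x̄.
n·x̄ = 11·31.15 = 342.65.
σ₀² = 8.58² = 73.6164, σ² = 1.06² = 1.1236; σ² + n·σ₀² = 1.1236 + 11·73.6164 = 810.904.
Posterior mean = (μ₀/σ₀² + n·x̄/σ²)/(1/σ₀² + n/σ²) = (σ²·μ₀ + σ₀²·n·x̄)/(σ² + n·σ₀²) = (1.1236·31.39 + 73.6164·342.65)/810.904 = 25259.929264/810.904 = 31.1503.

31.1503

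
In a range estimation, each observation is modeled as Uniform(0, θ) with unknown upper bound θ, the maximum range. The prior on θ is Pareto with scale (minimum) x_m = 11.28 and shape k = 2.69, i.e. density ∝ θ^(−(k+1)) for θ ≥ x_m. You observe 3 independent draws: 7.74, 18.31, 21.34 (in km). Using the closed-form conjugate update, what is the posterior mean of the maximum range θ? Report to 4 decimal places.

25.8901

A Pareto(scale x_m, shape k) prior on the upper bound θ of Uniform(0, θ) is conjugate: posterior is Pareto(max(x_m, max xᵢ), k + n).
Sample maximum = 21.34; prior scale x_m = 11.28 → posterior scale = max = 21.34.
Posterior shape = 2.69 + 3 = 5.69.
E[θ|data] = k·x_m/(k−1) = 5.69·21.34/4.69 = 25.8901.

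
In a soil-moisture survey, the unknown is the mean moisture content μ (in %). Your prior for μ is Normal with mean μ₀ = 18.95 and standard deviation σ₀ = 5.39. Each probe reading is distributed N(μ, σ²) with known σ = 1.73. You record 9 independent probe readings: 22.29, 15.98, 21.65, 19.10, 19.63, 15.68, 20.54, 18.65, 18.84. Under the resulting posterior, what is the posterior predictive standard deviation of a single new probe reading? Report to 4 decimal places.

1.8225

For Normal data with known variance σ², a Normal(μ₀, σ₀²) prior on μ is conjugate. Posterior precision = 1/σ₀² + n/σ²; posterior mean is the precision-weighted average of μ₀ and x̄.
σ₀² = 5.39² = 29.0521, σ² = 1.73² = 2.9929; σ² + n·σ₀² = 2.9929 + 9·29.0521 = 264.4618.
Posterior precision = 1/σ₀² + n/σ² = 1/29.0521 + 9/2.9929 = (σ² + n·σ₀²)/(σ₀²σ²) = 264.4618/(29.0521·2.9929); posterior variance σₙ² = σ₀²σ²/(σ² + n·σ₀²) = 29.0521·2.9929/264.4618 = 0.328781.
Predictive variance for one new observation = σₙ² + σ² = 29.0521·2.9929/264.4618 + 2.9929 = σ²·(σ₀² + 264.4618)/264.4618 = 2.9929·293.5139/264.4618 = 3.321681; SD = √(2.9929·293.5139/264.4618) = 1.8225.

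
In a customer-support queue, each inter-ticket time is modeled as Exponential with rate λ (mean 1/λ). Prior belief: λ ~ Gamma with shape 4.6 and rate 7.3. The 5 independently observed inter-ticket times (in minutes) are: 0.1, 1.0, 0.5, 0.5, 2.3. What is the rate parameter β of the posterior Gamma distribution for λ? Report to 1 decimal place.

With a Gamma(shape α, rate β) prior on the exponential rate λ, the posterior after n observations with total T = Σxᵢ is Gamma(α+n, β+T).
Sum of observations T = 4.4 minutes; n = 5.
Posterior: Gamma(4.6+5, 7.3+4.4) = Gamma(9.6, 11.7).
Posterior β = 11.7.

11.7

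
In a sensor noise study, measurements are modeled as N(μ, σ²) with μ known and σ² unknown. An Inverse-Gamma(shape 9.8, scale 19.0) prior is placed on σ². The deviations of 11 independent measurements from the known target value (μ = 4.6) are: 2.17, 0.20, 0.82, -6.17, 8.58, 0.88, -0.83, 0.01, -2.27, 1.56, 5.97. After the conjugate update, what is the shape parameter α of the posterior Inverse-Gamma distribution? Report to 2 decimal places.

15.30

With known mean μ and an Inverse-Gamma(α, β) prior on σ², the Normal likelihood is conjugate: posterior is Inv-Gamma(α + n/2, β + Σ(xᵢ−μ)²/2).
Σ(xᵢ−μ)² = (2.17)² + (0.20)² + (0.82)² + (-6.17)² + (8.58)² + (0.88)² + (-0.83)² + (0.01)² + (-2.27)² + (1.56)² + (5.97)² = 161.7974.
Posterior: Inv-Gamma(9.8 + 11/2, 19.0 + 161.7974/2) = Inv-Gamma(15.30, 99.89870).
Posterior α = 15.30.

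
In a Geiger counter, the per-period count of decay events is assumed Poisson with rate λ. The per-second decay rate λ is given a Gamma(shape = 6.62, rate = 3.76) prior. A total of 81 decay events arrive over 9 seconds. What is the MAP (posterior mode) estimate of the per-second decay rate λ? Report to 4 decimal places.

With a Gamma(shape α, rate β) prior, the Poisson likelihood is conjugate: the posterior is Gamma(α + ΣXᵢ, β + n).
Posterior: Gamma(α+S, β+n) = Gamma(6.62+81, 3.76+9) = Gamma(87.62, 12.76).
Mode of Gamma(α,β) for α≥1 is (α−1)/β = 86.62/12.76 = 6.7884.

6.7884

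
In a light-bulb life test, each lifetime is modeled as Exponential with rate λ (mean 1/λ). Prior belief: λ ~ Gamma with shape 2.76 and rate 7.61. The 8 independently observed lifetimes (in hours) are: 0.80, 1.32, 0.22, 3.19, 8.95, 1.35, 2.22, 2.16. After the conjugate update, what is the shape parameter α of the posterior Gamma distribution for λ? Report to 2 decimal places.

With a Gamma(shape α, rate β) prior on the exponential rate λ, the posterior after n observations with total T = Σxᵢ is Gamma(α+n, β+T).
Sum of observations T = 20.21 hours; n = 8.
Posterior: Gamma(2.76+8, 7.61+20.21) = Gamma(10.76, 27.82).
Posterior α = 10.76.

10.76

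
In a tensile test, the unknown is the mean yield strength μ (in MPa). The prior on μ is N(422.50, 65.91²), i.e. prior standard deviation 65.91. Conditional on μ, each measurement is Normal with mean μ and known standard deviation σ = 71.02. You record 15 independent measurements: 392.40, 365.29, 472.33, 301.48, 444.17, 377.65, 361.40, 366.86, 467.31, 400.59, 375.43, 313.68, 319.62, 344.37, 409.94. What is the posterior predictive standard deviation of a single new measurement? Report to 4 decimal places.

73.1843

For Normal data with known variance σ², a Normal(μ₀, σ₀²) prior on μ is conjugate. Posterior precision = 1/σ₀² + n/σ²; posterior mean is the precision-weighted average of μ₀ and x̄.
σ₀² = 65.91² = 4344.1281, σ² = 71.02² = 5043.8404; σ² + n·σ₀² = 5043.8404 + 15·4344.1281 = 70205.7619.
Posterior precision = 1/σ₀² + n/σ² = 1/4344.1281 + 15/5043.8404 = (σ² + n·σ₀²)/(σ₀²σ²) = 70205.7619/(4344.1281·5043.8404); posterior variance σₙ² = σ₀²σ²/(σ² + n·σ₀²) = 4344.1281·5043.8404/70205.7619 = 312.098156.
Predictive variance for one new observation = σₙ² + σ² = 4344.1281·5043.8404/70205.7619 + 5043.8404 = σ²·(σ₀² + 70205.7619)/70205.7619 = 5043.8404·74549.89/70205.7619 = 5355.938556; SD = √(5043.8404·74549.89/70205.7619) = 73.1843.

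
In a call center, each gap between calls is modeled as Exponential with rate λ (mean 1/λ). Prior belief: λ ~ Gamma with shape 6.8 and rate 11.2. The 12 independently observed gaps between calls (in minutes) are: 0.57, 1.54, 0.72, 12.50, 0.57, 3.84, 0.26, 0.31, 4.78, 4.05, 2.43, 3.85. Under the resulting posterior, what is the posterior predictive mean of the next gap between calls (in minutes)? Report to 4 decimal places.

With a Gamma(shape α, rate β) prior on the exponential rate λ, the posterior after n observations with total T = Σxᵢ is Gamma(α+n, β+T).
Sum of observations T = 35.42 minutes; n = 12.
Posterior: Gamma(6.8+12, 11.2+35.42) = Gamma(18.8, 46.62).
The predictive distribution for the next observation is Lomax; its mean is β/(α−1) = 46.62/17.8 = 2.6191.

2.6191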